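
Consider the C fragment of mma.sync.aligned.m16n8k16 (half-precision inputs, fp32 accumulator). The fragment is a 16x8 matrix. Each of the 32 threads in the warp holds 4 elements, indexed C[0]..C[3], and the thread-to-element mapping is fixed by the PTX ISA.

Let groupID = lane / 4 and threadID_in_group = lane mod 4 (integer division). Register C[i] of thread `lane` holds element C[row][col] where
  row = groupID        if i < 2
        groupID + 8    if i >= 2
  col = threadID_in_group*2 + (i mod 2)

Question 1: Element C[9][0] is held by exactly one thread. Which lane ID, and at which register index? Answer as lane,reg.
4,2

r=9⇒gr=1,Rb=1  c=0⇒th=0,odd=0
L=1*4+0=4  i=1*2+0=2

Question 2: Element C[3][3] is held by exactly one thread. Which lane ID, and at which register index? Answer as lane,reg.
13,1

r=3->g=3,rb=0  c=3->t=1,b0=1
L=3*4+1=13  i=0*2+1=1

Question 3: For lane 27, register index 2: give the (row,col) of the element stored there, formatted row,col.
14,6

lane 27: g=6 (27/4), t=3 (27%4)
i=2: r=6+8=14, c=3*2+0=6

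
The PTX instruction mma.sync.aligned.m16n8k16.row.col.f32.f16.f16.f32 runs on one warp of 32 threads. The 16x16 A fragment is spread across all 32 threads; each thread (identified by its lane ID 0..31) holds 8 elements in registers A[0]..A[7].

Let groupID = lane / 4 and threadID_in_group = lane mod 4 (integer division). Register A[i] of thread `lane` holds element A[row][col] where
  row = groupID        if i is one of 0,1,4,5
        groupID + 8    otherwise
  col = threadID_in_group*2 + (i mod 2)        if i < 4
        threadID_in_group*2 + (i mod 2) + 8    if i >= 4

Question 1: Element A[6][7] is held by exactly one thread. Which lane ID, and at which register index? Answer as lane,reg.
r=6⇒gr=6,Rb=0  c=7⇒Cb=0,th=3,odd=1
L=6*4+3=27  i=0*4+0*2+1=1

27,1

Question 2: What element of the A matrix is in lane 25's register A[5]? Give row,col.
L=25->gid=25>>2=6, tid=25&3=1
[5]->row 6+0=6  col 1·2+1+8=11

6,11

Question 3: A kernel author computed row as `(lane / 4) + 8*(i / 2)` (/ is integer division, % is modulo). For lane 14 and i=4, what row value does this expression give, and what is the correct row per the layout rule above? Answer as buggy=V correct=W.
buggy=19 correct=3

`(lane / 4) + 8*(i / 2)`[14,4]⇒19
14: gr=3,th=2
[4] (3+0,2*2+0+8) = (3,12)
row: 19 vs 3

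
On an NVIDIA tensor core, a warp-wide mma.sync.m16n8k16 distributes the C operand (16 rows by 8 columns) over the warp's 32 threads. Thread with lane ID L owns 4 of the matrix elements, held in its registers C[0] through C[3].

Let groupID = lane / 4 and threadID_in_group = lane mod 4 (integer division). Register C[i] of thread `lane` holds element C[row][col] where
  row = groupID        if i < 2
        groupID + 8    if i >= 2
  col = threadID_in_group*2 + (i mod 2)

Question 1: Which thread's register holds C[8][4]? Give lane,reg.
r:8=>grp=0,rB=1  c:4=>tig=2,lo=0
L=0*4+2=2  i=1*2+0=2

2,2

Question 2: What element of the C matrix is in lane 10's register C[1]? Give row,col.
10: grp=2,tig=2
[1] (2+0,2*2+1) = (2,5)

2,5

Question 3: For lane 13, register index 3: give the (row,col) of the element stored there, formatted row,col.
lane 13: grp=3 (13/4), tig=1 (13%4)
i=3: r=3+8=11, c=1*2+1=3

11,3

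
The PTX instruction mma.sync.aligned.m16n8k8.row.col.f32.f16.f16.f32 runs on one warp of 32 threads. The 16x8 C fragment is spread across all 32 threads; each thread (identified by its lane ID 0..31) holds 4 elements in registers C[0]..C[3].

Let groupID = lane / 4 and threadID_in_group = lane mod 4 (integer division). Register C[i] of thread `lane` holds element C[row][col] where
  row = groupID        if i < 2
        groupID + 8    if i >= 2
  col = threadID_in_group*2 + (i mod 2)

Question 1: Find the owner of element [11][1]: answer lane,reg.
12,3

r=11⇒gr=3,Rb=1  c=1⇒th=0,odd=1
L=3*4+0=12  i=1*2+1=3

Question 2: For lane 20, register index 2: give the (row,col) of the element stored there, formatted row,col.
13,0

lane 20⇒20/4=5, 20 mod 4=0
i=2  r:5+8⇒13  c:2·0+0⇒0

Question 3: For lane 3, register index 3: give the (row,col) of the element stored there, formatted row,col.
8,7

L=3->g=3>>2=0, t=3&3=3
[3]->row 0+8=8  col 3·2+1=7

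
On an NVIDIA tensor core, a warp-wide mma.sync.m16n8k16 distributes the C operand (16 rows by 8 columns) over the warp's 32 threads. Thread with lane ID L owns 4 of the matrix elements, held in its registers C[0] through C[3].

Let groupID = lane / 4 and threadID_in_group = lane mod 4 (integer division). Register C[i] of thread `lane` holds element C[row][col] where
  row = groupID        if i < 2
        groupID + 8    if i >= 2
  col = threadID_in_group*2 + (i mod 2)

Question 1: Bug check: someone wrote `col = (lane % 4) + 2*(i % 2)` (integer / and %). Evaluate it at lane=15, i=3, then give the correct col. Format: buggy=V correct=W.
`(lane % 4) + 2*(i % 2)`[15,3]->5
lane 15: gid=3 (15/4), tid=3 (15%4)
i=3: r=3+8=11, c=3*2+1=7
col: 5 vs 7

buggy=5 correct=7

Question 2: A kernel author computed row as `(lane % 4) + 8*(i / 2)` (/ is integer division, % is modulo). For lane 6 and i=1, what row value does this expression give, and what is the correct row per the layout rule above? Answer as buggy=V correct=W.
`(lane % 4) + 8*(i / 2)`[6,1]→2
lane 6: G=1 (6/4), T=2 (6%4)
i=1: r=1+0=1, c=2*2+1=5
row: 2 vs 1

buggy=2 correct=1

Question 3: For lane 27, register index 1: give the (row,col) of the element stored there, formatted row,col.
6,7

lane 27=>27/4=6, 27 mod 4=3
i=1  r:6+0=>6  c:2·3+1=>7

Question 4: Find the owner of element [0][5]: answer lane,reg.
r=0⇒gr=0,Rb=0  c=5⇒th=2,odd=1
L=0*4+2=2  i=0*2+1=1

2,1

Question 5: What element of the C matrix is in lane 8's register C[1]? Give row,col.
2,1

L=8⇒gr=8>>2=2, th=8&3=0
[1]⇒row 2+0=2  col 0·2+1=1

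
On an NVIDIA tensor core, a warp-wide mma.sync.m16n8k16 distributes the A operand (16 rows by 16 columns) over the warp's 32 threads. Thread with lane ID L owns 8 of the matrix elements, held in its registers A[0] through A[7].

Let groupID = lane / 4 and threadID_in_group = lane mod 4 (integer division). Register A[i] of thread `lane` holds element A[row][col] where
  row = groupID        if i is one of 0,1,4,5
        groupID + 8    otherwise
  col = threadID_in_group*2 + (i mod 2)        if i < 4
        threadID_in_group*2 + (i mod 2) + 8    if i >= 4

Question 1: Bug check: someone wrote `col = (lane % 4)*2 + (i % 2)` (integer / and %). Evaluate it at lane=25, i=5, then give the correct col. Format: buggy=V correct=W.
`(lane % 4)*2 + (i % 2)`[25,5]=>3
lane 25=>25/4=6, 25 mod 4=1
i=5  r:6+0=>6  c:2·1+1+8=>11
col: 3 vs 11

buggy=3 correct=11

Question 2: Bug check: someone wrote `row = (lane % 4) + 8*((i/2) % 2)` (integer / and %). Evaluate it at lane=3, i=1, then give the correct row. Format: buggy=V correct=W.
buggy=3 correct=0

`(lane % 4) + 8*((i/2) % 2)`[3,1]⇒3
lane 3: gr=0 (3/4), th=3 (3%4)
i=1: r=0+0=0, c=3*2+1+0=7
row: 3 vs 0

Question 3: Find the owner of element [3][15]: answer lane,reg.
r=3->g=3,rb=0  c=15->cb=1,t=3,b0=1
L=3*4+3=15  i=1*4+0*2+1=5

15,5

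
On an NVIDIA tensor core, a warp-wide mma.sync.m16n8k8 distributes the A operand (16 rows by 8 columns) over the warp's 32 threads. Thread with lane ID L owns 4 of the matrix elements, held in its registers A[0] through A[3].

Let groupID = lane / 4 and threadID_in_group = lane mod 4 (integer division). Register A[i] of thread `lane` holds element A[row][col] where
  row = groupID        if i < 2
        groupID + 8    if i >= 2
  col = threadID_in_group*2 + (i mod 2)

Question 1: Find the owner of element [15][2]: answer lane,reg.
r=15->g=7,rb=1  c=2->t=1,b0=0
L=7*4+1=29  i=1*2+0=2

29,2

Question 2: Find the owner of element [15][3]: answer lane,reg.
29,3

r:15=>grp=7,rB=1  c:3=>tig=1,lo=1
L=7*4+1=29  i=1*2+1=3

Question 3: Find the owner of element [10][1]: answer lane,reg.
8,3

r: 10->gid=2,r8=1  c: 1->tid=0,i&1=1
L=2*4+0=8  i=1*2+1=3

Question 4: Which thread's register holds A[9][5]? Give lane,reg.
6,3

r=9⇒gr=1,Rb=1  c=5⇒th=2,odd=1
L=1*4+2=6  i=1*2+1=3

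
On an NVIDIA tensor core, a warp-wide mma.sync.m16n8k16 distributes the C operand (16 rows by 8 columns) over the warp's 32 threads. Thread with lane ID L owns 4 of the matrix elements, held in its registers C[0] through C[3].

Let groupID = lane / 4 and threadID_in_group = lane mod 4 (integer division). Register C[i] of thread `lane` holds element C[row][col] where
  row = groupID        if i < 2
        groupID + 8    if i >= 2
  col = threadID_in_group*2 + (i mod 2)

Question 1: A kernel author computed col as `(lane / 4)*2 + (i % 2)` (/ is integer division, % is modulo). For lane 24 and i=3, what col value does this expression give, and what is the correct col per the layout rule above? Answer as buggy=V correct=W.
buggy=13 correct=1

`(lane / 4)*2 + (i % 2)`[24,3]⇒13
lane 24⇒24/4=6, 24 mod 4=0
i=3  r:6+8⇒14  c:2·0+1⇒1
col: 13 vs 1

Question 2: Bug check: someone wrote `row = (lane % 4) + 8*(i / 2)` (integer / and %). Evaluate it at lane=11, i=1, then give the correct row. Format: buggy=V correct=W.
`(lane % 4) + 8*(i / 2)`[11,1]->3
lane 11->11/4=2, 11 mod 4=3
i=1  r:2+0->2  c:2·3+1->7
row: 3 vs 2

buggy=3 correct=2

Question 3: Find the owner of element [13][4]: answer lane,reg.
r=13⇒gr=5,Rb=1  c=4⇒th=2,odd=0
L=5*4+2=22  i=1*2+0=2

22,2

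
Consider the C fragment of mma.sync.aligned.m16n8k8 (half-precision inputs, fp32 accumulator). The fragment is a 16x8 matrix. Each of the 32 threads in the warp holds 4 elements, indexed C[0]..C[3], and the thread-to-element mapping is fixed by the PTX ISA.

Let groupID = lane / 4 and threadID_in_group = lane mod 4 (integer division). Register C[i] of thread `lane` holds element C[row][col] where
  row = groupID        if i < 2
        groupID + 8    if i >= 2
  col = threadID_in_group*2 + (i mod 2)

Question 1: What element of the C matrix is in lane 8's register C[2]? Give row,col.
10,0

lane 8: gid=2 (8/4), tid=0 (8%4)
i=2: r=2+8=10, c=0*2+0=0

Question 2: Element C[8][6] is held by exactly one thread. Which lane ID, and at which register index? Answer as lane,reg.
3,2

r=8⇒gr=0,Rb=1  c=6⇒th=3,odd=0
L=0*4+3=3  i=1*2+0=2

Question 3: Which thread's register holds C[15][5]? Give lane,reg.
30,3

r=15→G=7,rhi=1  c=5→T=2,p=1
L=7*4+2=30  i=1*2+1=3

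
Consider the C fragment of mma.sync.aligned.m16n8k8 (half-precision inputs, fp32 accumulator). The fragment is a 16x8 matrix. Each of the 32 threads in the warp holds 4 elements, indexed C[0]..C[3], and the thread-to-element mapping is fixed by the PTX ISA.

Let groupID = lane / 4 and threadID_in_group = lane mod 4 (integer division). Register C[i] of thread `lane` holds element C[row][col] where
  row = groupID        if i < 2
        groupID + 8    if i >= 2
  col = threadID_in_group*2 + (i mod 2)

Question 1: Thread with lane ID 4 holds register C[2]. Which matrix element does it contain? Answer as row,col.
9,0

4: g=1,t=0
[2] (1+8,0*2+0) = (9,0)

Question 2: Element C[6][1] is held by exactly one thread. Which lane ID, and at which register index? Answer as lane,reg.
24,1

r=6->g=6,rb=0  c=1->t=0,b0=1
L=6*4+0=24  i=0*2+1=1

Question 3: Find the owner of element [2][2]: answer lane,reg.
9,0

r=2→G=2,rhi=0  c=2→T=1,p=0
L=2*4+1=9  i=0*2+0=0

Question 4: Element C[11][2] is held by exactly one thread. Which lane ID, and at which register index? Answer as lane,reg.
r=11->g=3,rb=1  c=2->t=1,b0=0
L=3*4+1=13  i=1*2+0=2

13,2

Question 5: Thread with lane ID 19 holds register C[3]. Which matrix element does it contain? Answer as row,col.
L=19⇒gr=19>>2=4, th=19&3=3
[3]⇒row 4+8=12  col 3·2+1=7

12,7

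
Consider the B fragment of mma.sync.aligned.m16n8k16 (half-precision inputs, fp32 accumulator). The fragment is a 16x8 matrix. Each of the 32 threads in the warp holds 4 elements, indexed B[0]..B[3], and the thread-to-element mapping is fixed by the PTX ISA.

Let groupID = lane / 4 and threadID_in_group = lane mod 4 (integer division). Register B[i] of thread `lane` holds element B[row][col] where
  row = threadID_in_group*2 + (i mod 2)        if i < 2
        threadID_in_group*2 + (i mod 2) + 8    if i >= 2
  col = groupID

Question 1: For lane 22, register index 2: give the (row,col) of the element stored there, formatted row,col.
12,5

L=22=>grp=22>>2=5, tig=22&3=2
[2]=>row 2·2+0+8=12  col grp=5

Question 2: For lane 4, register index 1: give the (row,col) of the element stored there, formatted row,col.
lane 4->4/4=1, 4 mod 4=0
i=1  r:2·0+1+0->1  c:1

1,1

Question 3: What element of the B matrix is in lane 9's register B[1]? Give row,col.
3,2

L=9=>grp=9>>2=2, tig=9&3=1
[1]=>row 1·2+1+0=3  col grp=2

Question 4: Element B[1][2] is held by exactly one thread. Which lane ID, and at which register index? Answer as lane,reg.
8,1

c: 2->gid=2  r: 1->r8=0,tid=0,i&1=1
L=2*4+0=8  i=0*2+1=1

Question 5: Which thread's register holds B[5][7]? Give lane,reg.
30,1

c=7->g=7  r=5->rb=0,t=2,b0=1
L=7*4+2=30  i=0*2+1=1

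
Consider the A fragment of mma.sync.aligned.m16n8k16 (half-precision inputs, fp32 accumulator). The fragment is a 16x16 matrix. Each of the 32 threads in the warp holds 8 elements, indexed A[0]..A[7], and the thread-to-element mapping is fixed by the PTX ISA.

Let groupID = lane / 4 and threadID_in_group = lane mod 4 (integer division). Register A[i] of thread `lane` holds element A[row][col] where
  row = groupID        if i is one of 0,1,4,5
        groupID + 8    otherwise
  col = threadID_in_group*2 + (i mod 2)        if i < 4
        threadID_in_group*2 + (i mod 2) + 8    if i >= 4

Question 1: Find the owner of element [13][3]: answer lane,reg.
r: 13->gid=5,r8=1  c: 3->c8=0,tid=1,i&1=1
L=5*4+1=21  i=0*4+1*2+1=3

21,3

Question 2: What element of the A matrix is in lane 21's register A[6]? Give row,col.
lane 21→21/4=5, 21 mod 4=1
i=6  r:5+8→13  c:2·1+0+8→10

13,10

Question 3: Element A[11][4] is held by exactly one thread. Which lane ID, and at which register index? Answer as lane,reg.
r: 11->gid=3,r8=1  c: 4->c8=0,tid=2,i&1=0
L=3*4+2=14  i=0*4+1*2+0=2

14,2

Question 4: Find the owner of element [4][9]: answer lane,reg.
16,5

r=4⇒gr=4,Rb=0  c=9⇒Cb=1,th=0,odd=1
L=4*4+0=16  i=1*4+0*2+1=5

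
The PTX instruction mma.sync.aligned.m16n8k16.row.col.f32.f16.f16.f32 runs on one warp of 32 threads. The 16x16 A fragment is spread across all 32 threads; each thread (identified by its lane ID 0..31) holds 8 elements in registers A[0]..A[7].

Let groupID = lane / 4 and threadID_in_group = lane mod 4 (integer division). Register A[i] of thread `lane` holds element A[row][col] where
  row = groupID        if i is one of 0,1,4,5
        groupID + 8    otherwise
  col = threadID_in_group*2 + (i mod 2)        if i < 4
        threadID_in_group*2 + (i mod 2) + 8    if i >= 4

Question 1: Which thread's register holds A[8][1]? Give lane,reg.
0,3

r=8⇒gr=0,Rb=1  c=1⇒Cb=0,th=0,odd=1
L=0*4+0=0  i=0*4+1*2+1=3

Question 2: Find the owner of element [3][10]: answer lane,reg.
r=3⇒gr=3,Rb=0  c=10⇒Cb=1,th=1,odd=0
L=3*4+1=13  i=1*4+0*2+0=4

13,4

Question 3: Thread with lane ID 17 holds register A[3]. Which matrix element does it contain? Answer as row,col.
L=17=>grp=17>>2=4, tig=17&3=1
[3]=>row 4+8=12  col 1·2+1+0=3

12,3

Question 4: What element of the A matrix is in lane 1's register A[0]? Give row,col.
0,2

lane 1: grp=0 (1/4), tig=1 (1%4)
i=0: r=0+0=0, c=1*2+0+0=2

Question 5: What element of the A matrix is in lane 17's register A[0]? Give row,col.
4,2

L=17→G=17>>2=4, T=17&3=1
[0]→row 4+0=4  col 1·2+0+0=2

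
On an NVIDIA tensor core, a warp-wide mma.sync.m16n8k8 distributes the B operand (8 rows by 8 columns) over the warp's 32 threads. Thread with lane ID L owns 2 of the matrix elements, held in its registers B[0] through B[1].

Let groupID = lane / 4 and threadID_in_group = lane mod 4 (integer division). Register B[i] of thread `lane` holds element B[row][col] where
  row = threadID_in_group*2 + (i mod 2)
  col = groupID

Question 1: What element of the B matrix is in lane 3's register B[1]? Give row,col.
7,0

lane 3→3/4=0, 3 mod 4=3
i=1  r:2·3+1→7  c:0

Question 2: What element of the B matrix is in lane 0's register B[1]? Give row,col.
1,0

0: gr=0,th=0
[1] (0*2+1,0) = (1,0)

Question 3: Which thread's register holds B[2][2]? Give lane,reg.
9,0

c: 2->gid=2  r: 2->tid=1,i&1=0
L=2*4+1=9  i=0=0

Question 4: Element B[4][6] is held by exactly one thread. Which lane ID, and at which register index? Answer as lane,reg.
c=6⇒gr=6  r=4⇒th=2,odd=0
L=6*4+2=26  i=0=0

26,0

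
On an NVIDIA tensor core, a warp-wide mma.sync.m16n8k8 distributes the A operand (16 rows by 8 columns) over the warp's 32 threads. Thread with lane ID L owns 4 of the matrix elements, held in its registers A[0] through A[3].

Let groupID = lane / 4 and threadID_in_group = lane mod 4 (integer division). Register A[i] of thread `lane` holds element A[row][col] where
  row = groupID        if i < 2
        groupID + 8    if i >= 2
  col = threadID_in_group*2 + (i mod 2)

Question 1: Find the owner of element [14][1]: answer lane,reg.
24,3

r=14⇒gr=6,Rb=1  c=1⇒th=0,odd=1
L=6*4+0=24  i=1*2+1=3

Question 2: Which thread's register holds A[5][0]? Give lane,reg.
20,0

r=5→G=5,rhi=0  c=0→T=0,p=0
L=5*4+0=20  i=0*2+0=0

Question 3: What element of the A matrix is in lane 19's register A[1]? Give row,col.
4,7

19: grp=4,tig=3
[1] (4+0,3*2+1) = (4,7)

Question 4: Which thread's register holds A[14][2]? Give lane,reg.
25,2

r=14->g=6,rb=1  c=2->t=1,b0=0
L=6*4+1=25  i=1*2+0=2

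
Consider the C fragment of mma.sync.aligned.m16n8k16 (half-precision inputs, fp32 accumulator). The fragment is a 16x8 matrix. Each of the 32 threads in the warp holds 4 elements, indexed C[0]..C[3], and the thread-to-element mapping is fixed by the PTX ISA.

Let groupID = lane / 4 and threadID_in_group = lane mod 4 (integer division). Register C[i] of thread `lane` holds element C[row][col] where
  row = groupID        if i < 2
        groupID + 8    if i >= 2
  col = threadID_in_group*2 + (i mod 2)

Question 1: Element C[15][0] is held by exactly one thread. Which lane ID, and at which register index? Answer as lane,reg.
r=15→G=7,rhi=1  c=0→T=0,p=0
L=7*4+0=28  i=1*2+0=2

28,2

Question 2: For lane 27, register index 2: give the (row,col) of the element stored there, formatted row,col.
14,6

27: grp=6,tig=3
[2] (6+8,3*2+0) = (14,6)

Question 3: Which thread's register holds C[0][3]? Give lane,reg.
1,1

r=0⇒gr=0,Rb=0  c=3⇒th=1,odd=1
L=0*4+1=1  i=0*2+1=1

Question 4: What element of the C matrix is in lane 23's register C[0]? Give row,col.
lane 23=>23/4=5, 23 mod 4=3
i=0  r:5+0=>5  c:2·3+0=>6

5,6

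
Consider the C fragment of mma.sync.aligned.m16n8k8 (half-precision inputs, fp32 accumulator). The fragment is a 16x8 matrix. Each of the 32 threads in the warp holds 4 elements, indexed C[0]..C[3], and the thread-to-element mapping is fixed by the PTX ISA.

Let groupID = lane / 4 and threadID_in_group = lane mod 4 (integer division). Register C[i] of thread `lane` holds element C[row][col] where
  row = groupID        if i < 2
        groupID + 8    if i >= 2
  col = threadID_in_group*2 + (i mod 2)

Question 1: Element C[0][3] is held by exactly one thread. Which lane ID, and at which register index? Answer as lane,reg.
1,1

r=0->g=0,rb=0  c=3->t=1,b0=1
L=0*4+1=1  i=0*2+1=1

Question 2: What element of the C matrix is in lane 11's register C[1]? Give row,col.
2,7

11: grp=2,tig=3
[1] (2+0,3*2+1) = (2,7)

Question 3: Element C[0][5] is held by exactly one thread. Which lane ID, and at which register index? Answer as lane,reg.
2,1

r=0→G=0,rhi=0  c=5→T=2,p=1
L=0*4+2=2  i=0*2+1=1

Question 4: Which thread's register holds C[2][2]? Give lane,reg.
9,0

r=2→G=2,rhi=0  c=2→T=1,p=0
L=2*4+1=9  i=0*2+0=0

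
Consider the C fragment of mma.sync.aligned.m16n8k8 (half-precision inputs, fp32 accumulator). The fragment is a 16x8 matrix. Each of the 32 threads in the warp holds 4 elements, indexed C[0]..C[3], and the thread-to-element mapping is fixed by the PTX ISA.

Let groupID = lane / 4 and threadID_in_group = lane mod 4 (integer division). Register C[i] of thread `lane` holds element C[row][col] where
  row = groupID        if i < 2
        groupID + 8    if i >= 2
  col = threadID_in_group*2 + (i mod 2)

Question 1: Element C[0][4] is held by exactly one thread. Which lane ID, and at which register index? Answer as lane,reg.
2,0

r=0⇒gr=0,Rb=0  c=4⇒th=2,odd=0
L=0*4+2=2  i=0*2+0=0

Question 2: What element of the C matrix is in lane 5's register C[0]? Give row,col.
5: g=1,t=1
[0] (1+0,1*2+0) = (1,2)

1,2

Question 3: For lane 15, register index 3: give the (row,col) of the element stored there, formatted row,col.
lane 15: G=3 (15/4), T=3 (15%4)
i=3: r=3+8=11, c=3*2+1=7

11,7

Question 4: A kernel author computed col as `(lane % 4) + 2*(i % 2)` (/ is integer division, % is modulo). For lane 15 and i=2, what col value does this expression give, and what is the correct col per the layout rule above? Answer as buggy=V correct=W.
`(lane % 4) + 2*(i % 2)`[15,2]→3
lane 15→15/4=3, 15 mod 4=3
i=2  r:3+8→11  c:2·3+0→6
col: 3 vs 6

buggy=3 correct=6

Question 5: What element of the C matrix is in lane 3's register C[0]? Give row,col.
3: grp=0,tig=3
[0] (0+0,3*2+0) = (0,6)

0,6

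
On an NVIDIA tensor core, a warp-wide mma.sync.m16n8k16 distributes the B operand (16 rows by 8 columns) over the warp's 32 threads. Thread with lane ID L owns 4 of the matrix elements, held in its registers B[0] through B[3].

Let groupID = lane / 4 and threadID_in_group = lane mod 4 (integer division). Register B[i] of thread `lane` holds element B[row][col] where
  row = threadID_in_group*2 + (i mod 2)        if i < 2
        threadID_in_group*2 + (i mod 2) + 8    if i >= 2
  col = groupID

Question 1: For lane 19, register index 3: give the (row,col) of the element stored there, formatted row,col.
19: grp=4,tig=3
[3] (3*2+1+8,4) = (15,4)

15,4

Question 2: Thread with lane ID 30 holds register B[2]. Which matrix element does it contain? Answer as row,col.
30: g=7,t=2
[2] (2*2+0+8,7) = (12,7)

12,7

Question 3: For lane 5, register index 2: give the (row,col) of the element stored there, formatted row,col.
10,1

lane 5: gr=1 (5/4), th=1 (5%4)
i=2: r=1*2+0+8=10, c=gr=1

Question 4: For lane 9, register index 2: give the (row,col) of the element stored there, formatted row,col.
10,2

lane 9->9/4=2, 9 mod 4=1
i=2  r:2·1+0+8->10  c:2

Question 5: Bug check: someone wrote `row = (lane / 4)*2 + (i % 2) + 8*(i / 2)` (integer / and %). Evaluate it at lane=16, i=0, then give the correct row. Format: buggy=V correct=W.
buggy=8 correct=0

`(lane / 4)*2 + (i % 2) + 8*(i / 2)`[16,0]=>8
lane 16: grp=4 (16/4), tig=0 (16%4)
i=0: r=0*2+0+0=0, c=grp=4
row: 8 vs 0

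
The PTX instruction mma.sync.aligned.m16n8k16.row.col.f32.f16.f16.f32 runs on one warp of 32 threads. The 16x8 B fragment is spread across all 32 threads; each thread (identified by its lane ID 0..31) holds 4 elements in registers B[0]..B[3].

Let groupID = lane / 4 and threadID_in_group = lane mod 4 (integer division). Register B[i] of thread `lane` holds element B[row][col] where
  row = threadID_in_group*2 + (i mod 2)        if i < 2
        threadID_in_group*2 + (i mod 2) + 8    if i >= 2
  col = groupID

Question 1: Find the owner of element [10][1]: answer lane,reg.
5,2

c: 1->gid=1  r: 10->r8=1,tid=1,i&1=0
L=1*4+1=5  i=1*2+0=2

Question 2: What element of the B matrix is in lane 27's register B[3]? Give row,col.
L=27⇒gr=27>>2=6, th=27&3=3
[3]⇒row 3·2+1+8=15  col gr=6

15,6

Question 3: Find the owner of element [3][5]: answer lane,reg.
c: 5->gid=5  r: 3->r8=0,tid=1,i&1=1
L=5*4+1=21  i=0*2+1=1

21,1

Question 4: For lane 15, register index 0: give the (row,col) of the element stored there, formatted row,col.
6,3

lane 15=>15/4=3, 15 mod 4=3
i=0  r:2·3+0+0=>6  c:3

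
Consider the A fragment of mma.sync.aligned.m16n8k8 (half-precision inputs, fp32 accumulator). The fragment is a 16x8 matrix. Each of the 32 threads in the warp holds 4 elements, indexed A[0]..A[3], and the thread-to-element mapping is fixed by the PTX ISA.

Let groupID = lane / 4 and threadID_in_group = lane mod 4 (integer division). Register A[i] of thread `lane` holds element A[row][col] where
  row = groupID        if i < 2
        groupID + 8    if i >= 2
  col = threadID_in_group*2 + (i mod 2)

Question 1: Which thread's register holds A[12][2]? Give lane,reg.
17,2

r:12=>grp=4,rB=1  c:2=>tig=1,lo=0
L=4*4+1=17  i=1*2+0=2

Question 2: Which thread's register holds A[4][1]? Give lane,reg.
16,1

r=4⇒gr=4,Rb=0  c=1⇒th=0,odd=1
L=4*4+0=16  i=0*2+1=1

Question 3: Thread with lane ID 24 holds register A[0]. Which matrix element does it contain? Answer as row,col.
lane 24->24/4=6, 24 mod 4=0
i=0  r:6+0->6  c:2·0+0->0

6,0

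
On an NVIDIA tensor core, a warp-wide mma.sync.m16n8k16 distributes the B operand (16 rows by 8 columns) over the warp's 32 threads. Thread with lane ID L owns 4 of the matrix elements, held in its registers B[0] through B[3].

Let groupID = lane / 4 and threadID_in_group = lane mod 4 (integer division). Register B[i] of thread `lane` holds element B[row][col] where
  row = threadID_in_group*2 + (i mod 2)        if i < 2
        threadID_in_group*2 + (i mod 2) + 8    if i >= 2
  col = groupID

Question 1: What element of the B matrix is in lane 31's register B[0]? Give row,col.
6,7

lane 31->31/4=7, 31 mod 4=3
i=0  r:2·3+0+0->6  c:7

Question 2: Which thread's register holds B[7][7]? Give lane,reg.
31,1

c: 7->gid=7  r: 7->r8=0,tid=3,i&1=1
L=7*4+3=31  i=0*2+1=1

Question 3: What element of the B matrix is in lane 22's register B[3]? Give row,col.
lane 22⇒22/4=5, 22 mod 4=2
i=3  r:2·2+1+8⇒13  c:5

13,5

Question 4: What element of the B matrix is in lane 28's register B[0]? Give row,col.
L=28⇒gr=28>>2=7, th=28&3=0
[0]⇒row 0·2+0+0=0  col gr=7

0,7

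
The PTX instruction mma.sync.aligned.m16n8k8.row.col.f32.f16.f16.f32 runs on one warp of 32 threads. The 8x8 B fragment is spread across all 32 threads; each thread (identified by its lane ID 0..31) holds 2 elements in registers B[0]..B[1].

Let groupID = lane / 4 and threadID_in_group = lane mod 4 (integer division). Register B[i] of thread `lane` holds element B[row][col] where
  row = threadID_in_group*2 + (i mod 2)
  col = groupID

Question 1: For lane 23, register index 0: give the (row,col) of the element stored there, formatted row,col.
lane 23⇒23/4=5, 23 mod 4=3
i=0  r:2·3+0⇒6  c:5

6,5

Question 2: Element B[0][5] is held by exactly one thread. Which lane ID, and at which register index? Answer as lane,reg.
20,0

c:5=>grp=5  r:0=>tig=0,lo=0
L=5*4+0=20  i=0=0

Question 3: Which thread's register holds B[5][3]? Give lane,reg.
14,1

c=3→G=3  r=5→T=2,p=1
L=3*4+2=14  i=1=1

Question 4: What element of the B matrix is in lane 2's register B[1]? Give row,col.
lane 2→2/4=0, 2 mod 4=2
i=1  r:2·2+1→5  c:0

5,0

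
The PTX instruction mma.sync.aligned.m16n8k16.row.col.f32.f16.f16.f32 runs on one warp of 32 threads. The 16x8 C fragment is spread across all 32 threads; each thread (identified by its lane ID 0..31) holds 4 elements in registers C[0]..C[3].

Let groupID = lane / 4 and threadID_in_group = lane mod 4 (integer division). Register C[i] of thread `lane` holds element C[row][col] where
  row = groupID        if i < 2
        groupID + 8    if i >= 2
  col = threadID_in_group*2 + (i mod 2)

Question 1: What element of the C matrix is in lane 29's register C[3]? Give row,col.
15,3

29: grp=7,tig=1
[3] (7+8,1*2+1) = (15,3)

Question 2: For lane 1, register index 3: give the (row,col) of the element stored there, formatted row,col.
8,3

lane 1->1/4=0, 1 mod 4=1
i=3  r:0+8->8  c:2·1+1->3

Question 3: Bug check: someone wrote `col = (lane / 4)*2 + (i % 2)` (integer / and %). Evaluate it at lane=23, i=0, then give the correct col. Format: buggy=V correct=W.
`(lane / 4)*2 + (i % 2)`[23,0]⇒10
L=23⇒gr=23>>2=5, th=23&3=3
[0]⇒row 5+0=5  col 3·2+0=6
col: 10 vs 6

buggy=10 correct=6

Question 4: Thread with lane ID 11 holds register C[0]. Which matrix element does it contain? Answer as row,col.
11: grp=2,tig=3
[0] (2+0,3*2+0) = (2,6)

2,6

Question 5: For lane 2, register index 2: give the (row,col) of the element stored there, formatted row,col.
8,4

lane 2: gid=0 (2/4), tid=2 (2%4)
i=2: r=0+8=8, c=2*2+0=4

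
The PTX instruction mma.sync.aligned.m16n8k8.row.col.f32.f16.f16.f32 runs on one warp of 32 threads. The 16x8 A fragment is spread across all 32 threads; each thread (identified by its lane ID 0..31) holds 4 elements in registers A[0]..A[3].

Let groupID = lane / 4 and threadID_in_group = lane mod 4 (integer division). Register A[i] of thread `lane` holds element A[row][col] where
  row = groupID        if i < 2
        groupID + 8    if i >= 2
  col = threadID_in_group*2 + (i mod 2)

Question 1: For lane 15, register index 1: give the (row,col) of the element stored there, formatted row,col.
3,7

lane 15⇒15/4=3, 15 mod 4=3
i=1  r:3+0⇒3  c:2·3+1⇒7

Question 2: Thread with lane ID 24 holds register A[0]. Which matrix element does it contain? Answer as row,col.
6,0

24: gr=6,th=0
[0] (6+0,0*2+0) = (6,0)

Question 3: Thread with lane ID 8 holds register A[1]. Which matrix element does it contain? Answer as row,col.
2,1

8: gid=2,tid=0
[1] (2+0,0*2+1) = (2,1)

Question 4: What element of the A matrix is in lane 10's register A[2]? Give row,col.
10: g=2,t=2
[2] (2+8,2*2+0) = (10,4)

10,4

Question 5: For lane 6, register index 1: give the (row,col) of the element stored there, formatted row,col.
lane 6: g=1 (6/4), t=2 (6%4)
i=1: r=1+0=1, c=2*2+1=5

1,5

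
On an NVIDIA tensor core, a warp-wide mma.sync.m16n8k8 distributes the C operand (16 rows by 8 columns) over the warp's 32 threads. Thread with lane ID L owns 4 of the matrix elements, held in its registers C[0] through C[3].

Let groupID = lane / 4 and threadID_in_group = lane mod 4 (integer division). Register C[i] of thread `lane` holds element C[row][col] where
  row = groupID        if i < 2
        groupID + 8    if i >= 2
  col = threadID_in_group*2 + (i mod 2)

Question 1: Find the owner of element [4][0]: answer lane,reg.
16,0

r=4⇒gr=4,Rb=0  c=0⇒th=0,odd=0
L=4*4+0=16  i=0*2+0=0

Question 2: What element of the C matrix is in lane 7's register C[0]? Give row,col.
1,6

lane 7: G=1 (7/4), T=3 (7%4)
i=0: r=1+0=1, c=3*2+0=6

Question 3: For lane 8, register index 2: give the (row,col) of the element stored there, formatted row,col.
10,0

lane 8: grp=2 (8/4), tig=0 (8%4)
i=2: r=2+8=10, c=0*2+0=0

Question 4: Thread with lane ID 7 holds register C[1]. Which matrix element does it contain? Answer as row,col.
L=7->gid=7>>2=1, tid=7&3=3
[1]->row 1+0=1  col 3·2+1=7

1,7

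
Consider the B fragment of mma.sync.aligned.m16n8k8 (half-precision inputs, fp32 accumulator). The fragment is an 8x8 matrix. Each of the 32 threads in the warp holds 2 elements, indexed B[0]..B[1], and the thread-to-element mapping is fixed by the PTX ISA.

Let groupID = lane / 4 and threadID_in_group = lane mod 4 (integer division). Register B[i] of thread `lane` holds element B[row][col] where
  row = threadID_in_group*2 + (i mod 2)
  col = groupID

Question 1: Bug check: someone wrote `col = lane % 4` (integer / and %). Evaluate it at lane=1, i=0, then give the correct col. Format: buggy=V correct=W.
buggy=1 correct=0

`lane % 4`[1,0]->1
lane 1: gid=0 (1/4), tid=1 (1%4)
i=0: r=1*2+0=2, c=gid=0
col: 1 vs 0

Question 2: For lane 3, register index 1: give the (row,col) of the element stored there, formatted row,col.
7,0

lane 3->3/4=0, 3 mod 4=3
i=1  r:2·3+1->7  c:0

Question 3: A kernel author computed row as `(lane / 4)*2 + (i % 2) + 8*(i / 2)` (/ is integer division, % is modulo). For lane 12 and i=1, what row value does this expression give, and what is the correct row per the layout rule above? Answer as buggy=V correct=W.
buggy=7 correct=1

`(lane / 4)*2 + (i % 2) + 8*(i / 2)`[12,1]⇒7
lane 12⇒12/4=3, 12 mod 4=0
i=1  r:2·0+1⇒1  c:3
row: 7 vs 1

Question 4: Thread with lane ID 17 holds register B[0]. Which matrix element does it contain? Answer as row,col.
2,4

lane 17->17/4=4, 17 mod 4=1
i=0  r:2·1+0->2  c:4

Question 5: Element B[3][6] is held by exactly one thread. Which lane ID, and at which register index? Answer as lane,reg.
25,1

c=6->g=6  r=3->t=1,b0=1
L=6*4+1=25  i=1=1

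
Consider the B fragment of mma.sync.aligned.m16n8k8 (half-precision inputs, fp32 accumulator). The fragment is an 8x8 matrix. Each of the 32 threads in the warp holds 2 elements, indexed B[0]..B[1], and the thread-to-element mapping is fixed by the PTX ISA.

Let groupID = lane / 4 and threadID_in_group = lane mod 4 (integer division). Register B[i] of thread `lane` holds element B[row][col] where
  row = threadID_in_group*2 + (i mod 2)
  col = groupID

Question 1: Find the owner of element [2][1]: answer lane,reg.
c=1⇒gr=1  r=2⇒th=1,odd=0
L=1*4+1=5  i=0=0

5,0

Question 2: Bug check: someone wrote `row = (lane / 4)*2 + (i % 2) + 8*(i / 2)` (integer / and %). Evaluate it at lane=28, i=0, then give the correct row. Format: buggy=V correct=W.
buggy=14 correct=0

`(lane / 4)*2 + (i % 2) + 8*(i / 2)`[28,0]->14
lane 28: gid=7 (28/4), tid=0 (28%4)
i=0: r=0*2+0=0, c=gid=7
row: 14 vs 0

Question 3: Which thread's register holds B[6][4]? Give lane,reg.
19,0

c=4->g=4  r=6->t=3,b0=0
L=4*4+3=19  i=0=0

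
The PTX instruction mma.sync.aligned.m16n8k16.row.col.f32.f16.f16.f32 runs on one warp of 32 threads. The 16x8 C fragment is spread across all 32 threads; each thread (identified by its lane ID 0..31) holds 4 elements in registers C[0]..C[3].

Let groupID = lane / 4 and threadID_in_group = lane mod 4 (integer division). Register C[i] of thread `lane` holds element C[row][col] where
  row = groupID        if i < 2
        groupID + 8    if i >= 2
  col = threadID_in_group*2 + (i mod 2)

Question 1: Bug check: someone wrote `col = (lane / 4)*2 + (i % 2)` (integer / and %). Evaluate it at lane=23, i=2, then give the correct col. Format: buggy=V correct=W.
buggy=10 correct=6

`(lane / 4)*2 + (i % 2)`[23,2]->10
lane 23->23/4=5, 23 mod 4=3
i=2  r:5+8->13  c:2·3+0->6
col: 10 vs 6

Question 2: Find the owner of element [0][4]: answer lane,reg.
2,0

r=0→G=0,rhi=0  c=4→T=2,p=0
L=0*4+2=2  i=0*2+0=0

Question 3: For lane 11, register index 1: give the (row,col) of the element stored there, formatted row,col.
lane 11→11/4=2, 11 mod 4=3
i=1  r:2+0→2  c:2·3+1→7

2,7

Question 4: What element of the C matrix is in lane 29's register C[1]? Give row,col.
7,3

lane 29: gid=7 (29/4), tid=1 (29%4)
i=1: r=7+0=7, c=1*2+1=3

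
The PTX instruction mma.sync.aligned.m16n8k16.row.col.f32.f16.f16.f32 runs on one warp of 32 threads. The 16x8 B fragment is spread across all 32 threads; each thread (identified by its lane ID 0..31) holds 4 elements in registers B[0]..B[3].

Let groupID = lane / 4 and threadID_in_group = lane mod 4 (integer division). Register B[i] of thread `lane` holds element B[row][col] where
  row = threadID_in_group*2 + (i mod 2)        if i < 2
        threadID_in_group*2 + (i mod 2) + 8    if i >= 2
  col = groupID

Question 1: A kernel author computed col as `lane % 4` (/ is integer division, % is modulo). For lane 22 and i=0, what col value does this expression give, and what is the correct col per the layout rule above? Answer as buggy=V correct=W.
`lane % 4`[22,0]->2
lane 22->22/4=5, 22 mod 4=2
i=0  r:2·2+0+0->4  c:5
col: 2 vs 5

buggy=2 correct=5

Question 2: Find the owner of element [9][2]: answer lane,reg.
8,3

c=2→G=2  r=9→rhi=1,T=0,p=1
L=2*4+0=8  i=1*2+1=3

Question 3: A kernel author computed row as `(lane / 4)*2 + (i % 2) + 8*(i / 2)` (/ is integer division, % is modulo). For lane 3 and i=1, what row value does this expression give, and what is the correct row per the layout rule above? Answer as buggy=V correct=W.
`(lane / 4)*2 + (i % 2) + 8*(i / 2)`[3,1]⇒1
lane 3⇒3/4=0, 3 mod 4=3
i=1  r:2·3+1+0⇒7  c:0
row: 1 vs 7

buggy=1 correct=7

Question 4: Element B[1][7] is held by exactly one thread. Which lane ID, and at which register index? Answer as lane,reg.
c=7→G=7  r=1→rhi=0,T=0,p=1
L=7*4+0=28  i=0*2+1=1

28,1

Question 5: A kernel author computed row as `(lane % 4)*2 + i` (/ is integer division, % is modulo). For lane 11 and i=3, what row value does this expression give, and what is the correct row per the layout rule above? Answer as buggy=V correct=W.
buggy=9 correct=15

`(lane % 4)*2 + i`[11,3]→9
lane 11→11/4=2, 11 mod 4=3
i=3  r:2·3+1+8→15  c:2
row: 9 vs 15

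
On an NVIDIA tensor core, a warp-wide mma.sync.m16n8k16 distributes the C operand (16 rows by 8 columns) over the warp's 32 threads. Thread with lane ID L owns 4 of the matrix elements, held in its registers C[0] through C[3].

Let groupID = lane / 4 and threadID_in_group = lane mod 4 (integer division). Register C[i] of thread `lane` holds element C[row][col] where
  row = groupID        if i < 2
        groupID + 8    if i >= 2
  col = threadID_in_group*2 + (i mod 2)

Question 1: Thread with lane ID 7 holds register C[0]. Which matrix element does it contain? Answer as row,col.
1,6

7: G=1,T=3
[0] (1+0,3*2+0) = (1,6)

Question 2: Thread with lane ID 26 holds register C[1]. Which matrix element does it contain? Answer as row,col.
6,5

26: grp=6,tig=2
[1] (6+0,2*2+1) = (6,5)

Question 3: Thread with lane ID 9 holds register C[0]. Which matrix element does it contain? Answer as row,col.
L=9⇒gr=9>>2=2, th=9&3=1
[0]⇒row 2+0=2  col 1·2+0=2

2,2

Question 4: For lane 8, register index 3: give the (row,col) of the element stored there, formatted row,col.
10,1

lane 8: G=2 (8/4), T=0 (8%4)
i=3: r=2+8=10, c=0*2+1=1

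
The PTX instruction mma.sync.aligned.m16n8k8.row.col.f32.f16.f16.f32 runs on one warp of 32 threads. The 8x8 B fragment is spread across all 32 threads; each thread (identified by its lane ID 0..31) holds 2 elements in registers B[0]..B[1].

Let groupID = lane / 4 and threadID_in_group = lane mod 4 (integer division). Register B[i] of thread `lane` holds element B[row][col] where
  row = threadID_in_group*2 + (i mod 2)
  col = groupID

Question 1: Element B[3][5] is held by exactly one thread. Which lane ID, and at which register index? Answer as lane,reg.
c:5=>grp=5  r:3=>tig=1,lo=1
L=5*4+1=21  i=1=1

21,1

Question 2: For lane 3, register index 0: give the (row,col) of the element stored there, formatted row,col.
lane 3->3/4=0, 3 mod 4=3
i=0  r:2·3+0->6  c:0

6,0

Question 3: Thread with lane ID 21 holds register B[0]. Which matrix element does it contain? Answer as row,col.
lane 21: gr=5 (21/4), th=1 (21%4)
i=0: r=1*2+0=2, c=gr=5

2,5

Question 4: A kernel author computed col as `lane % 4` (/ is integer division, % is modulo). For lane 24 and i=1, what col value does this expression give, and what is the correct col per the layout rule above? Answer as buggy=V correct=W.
`lane % 4`[24,1]->0
lane 24: g=6 (24/4), t=0 (24%4)
i=1: r=0*2+1=1, c=g=6
col: 0 vs 6

buggy=0 correct=6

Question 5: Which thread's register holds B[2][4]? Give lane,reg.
17,0

c=4->g=4  r=2->t=1,b0=0
L=4*4+1=17  i=0=0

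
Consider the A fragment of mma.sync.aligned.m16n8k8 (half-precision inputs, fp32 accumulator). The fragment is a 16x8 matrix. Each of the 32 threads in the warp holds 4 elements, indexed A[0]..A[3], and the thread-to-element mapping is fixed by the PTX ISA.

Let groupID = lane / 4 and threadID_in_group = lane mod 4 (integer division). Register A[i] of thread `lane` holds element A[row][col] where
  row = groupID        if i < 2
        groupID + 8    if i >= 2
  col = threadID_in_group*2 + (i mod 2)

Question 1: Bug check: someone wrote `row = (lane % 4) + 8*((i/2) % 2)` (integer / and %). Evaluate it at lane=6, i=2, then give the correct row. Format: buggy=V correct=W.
`(lane % 4) + 8*((i/2) % 2)`[6,2]->10
lane 6->6/4=1, 6 mod 4=2
i=2  r:1+8->9  c:2·2+0->4
row: 10 vs 9

buggy=10 correct=9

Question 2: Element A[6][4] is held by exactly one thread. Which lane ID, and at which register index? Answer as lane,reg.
r:6=>grp=6,rB=0  c:4=>tig=2,lo=0
L=6*4+2=26  i=0*2+0=0

26,0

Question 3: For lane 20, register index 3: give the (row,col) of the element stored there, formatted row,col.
13,1

20: g=5,t=0
[3] (5+8,0*2+1) = (13,1)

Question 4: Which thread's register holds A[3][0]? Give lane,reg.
12,0

r:3=>grp=3,rB=0  c:0=>tig=0,lo=0
L=3*4+0=12  i=0*2+0=0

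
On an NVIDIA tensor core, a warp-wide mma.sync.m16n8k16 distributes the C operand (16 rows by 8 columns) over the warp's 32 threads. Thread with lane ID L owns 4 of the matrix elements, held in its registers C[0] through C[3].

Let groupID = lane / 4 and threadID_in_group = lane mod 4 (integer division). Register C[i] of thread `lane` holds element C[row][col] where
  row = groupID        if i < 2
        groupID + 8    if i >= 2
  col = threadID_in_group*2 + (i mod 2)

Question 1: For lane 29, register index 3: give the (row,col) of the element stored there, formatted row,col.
15,3

L=29→G=29>>2=7, T=29&3=1
[3]→row 7+8=15  col 1·2+1=3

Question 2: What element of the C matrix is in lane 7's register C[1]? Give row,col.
L=7->g=7>>2=1, t=7&3=3
[1]->row 1+0=1  col 3·2+1=7

1,7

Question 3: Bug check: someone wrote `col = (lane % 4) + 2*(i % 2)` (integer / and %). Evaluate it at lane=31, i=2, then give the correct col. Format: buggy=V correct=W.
buggy=3 correct=6

`(lane % 4) + 2*(i % 2)`[31,2]=>3
lane 31=>31/4=7, 31 mod 4=3
i=2  r:7+8=>15  c:2·3+0=>6
col: 3 vs 6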